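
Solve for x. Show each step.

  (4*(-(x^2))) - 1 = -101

Step 1. [(4*(-(x^2))) - 1 = -101] the outer -1 inverts by adding 1. So sub: 4*(-(x^2)) = -100.
Step 2. [4*(-(x^2)) = -100] leading coefficient 4: divide by 4, so div: -(x^2) = -25.
Step 3. [-(x^2) = -25] flip signs both sides ⇒ neg: x^2 = 25.
Step 4. [x^2 = 25] √ both sides: 25 ≥ 0 gives two branches, so sqrt: x = 5 or -5.

Answer: x ∈ {-5, 5}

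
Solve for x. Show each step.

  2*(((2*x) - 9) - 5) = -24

Step 1. [2*(((2*x) - 9) - 5) = -24] divide by the outer 2, so div: ((2*x) - 9) - 5 = -12.
Step 2. [((2*x) - 9) - 5 = -12] 5 comes off first (add 5). So sub: (2*x) - 9 = -7.
Step 3. [(2*x) - 9 = -7] add 9: x sits inside (… - 9). So sub: 2*x = 2.
Step 4. [2*x = 2] 2·(inner) — divide through by 2, so div: x = 1.

Answer: x ∈ {1}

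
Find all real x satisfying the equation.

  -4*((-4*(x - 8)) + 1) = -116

Step 1. [-4*((-4*(x - 8)) + 1) = -116] LHS = -4·(…); ÷-4 both sides ⇒ div: (-4*(x - 8)) + 1 = 29.
Step 2. [(-4*(x - 8)) + 1 = 29] the outer +1 inverts by subtracting 1. So sub: -4*(x - 8) = 28.
Step 3. [-4*(x - 8) = 28] -4 out front; divide by -4, so div: x - 8 = -7.
Step 4. [x - 8 = -7] peel the -8: add 8 from each side ⇒ sub: x = 1.

Answer: x ∈ {1}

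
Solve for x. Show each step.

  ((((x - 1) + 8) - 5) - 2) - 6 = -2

Step 1. [((((x - 1) + 8) - 5) - 2) - 6 = -2] the outer -6 inverts by adding 6 ⇒ sub: (((x - 1) + 8) - 5) - 2 = 4.
Step 2. [(((x - 1) + 8) - 5) - 2 = 4] add 2: x sits inside (… - 2). So sub: ((x - 1) + 8) - 5 = 6.
Step 3. [((x - 1) + 8) - 5 = 6] the outer -5 inverts by adding 5 ⇒ sub: (x - 1) + 8 = 11.
Step 4. [(x - 1) + 8 = 11] subtract 8: x sits inside (… + 8). So sub: x - 1 = 3.
Step 5. [x - 1 = 3] add 1: x sits inside (… - 1) ⇒ sub: x = 4.

Answer: x ∈ {4}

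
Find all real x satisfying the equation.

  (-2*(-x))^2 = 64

Step 1. [(-2*(-x))^2 = 64] √ both sides: 64 ≥ 0 gives two branches, so sqrt: -2*(-x) = 8 or -8.
Step 2. [-2*(-x) = 8 or -8] -2 out front; divide by -2, so div: -x = -4 or 4.
Step 3. [-x = -4 or 4] LHS negated; negate both sides. So neg: x = 4 or -4.

Answer: x ∈ {-4, 4}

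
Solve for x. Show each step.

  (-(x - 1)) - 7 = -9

Step 1. [(-(x - 1)) - 7 = -9] -7 is outermost — add 7 both sides ⇒ sub: -(x - 1) = -2.
Step 2. [-(x - 1) = -2] flip signs both sides. So neg: x - 1 = 2.
Step 3. [x - 1 = 2] peel the -1: add 1 from each side. So sub: x = 3.

Answer: x ∈ {3}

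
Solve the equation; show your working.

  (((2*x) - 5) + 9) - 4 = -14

Step 1. [(((2*x) - 5) + 9) - 4 = -14] 4 comes off first (add 4), so sub: ((2*x) - 5) + 9 = -10.
Step 2. [((2*x) - 5) + 9 = -10] 9 comes off first (subtract 9). So sub: (2*x) - 5 = -19.
Step 3. [(2*x) - 5 = -19] peel the -5: add 5 from each side ⇒ sub: 2*x = -14.
Step 4. [2*x = -14] leading coefficient 2: divide by 2. So div: x = -7.

Answer: x ∈ {-7}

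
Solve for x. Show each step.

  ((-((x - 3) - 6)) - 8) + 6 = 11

Step 1. [((-((x - 3) - 6)) - 8) + 6 = 11] peel the +6: subtract 6 from each side, so sub: (-((x - 3) - 6)) - 8 = 5.
Step 2. [(-((x - 3) - 6)) - 8 = 5] 8 comes off first (add 8). So sub: -((x - 3) - 6) = 13.
Step 3. [-((x - 3) - 6) = 13] LHS negated; negate both sides. So neg: (x - 3) - 6 = -13.
Step 4. [(x - 3) - 6 = -13] -6 is outermost — add 6 both sides. So sub: x - 3 = -7.
Step 5. [x - 3 = -7] add 3: x sits inside (… - 3) ⇒ sub: x = -4.

Answer: x ∈ {-4}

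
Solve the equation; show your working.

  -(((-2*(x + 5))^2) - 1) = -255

Step 1. [-(((-2*(x + 5))^2) - 1) = -255] LHS negated; negate both sides, so neg: ((-2*(x + 5))^2) - 1 = 255.
Step 2. [((-2*(x + 5))^2) - 1 = 255] -1 is outermost — add 1 both sides ⇒ sub: (-2*(x + 5))^2 = 256.
Step 3. [(-2*(x + 5))^2 = 256] 256 ≥ 0, LHS is (·)² — take ±√. So sqrt: -2*(x + 5) = 16 or -16.
Step 4. [-2*(x + 5) = 16 or -16] LHS = -2·(…); ÷-2 both sides, so div: x + 5 = -8 or 8.
Step 5. [x + 5 = -8 or 8] subtract 5: x sits inside (… + 5). So sub: x = -13 or 3.

Answer: x ∈ {-13, 3}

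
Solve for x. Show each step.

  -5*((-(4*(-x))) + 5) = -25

Step 1. [-5*((-(4*(-x))) + 5) = -25] -5·(inner) — divide through by -5. So div: (-(4*(-x))) + 5 = 5.
Step 2. [(-(4*(-x))) + 5 = 5] subtract 5: x sits inside (… + 5), so sub: -(4*(-x)) = 0.
Step 3. [-(4*(-x)) = 0] LHS negated; negate both sides. So neg: 4*(-x) = 0.
Step 4. [4*(-x) = 0] 4·(inner) — divide through by 4 ⇒ div: -x = 0.
Step 5. [-x = 0] leading − — multiply by −1 ⇒ neg: x = 0.

Answer: x ∈ {0}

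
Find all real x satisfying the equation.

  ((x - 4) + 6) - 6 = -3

Step 1. [((x - 4) + 6) - 6 = -3] the outer -6 inverts by adding 6, so sub: (x - 4) + 6 = 3.
Step 2. [(x - 4) + 6 = 3] peel the +6: subtract 6 from each side, so sub: x - 4 = -3.
Step 3. [x - 4 = -3] add 4: x sits inside (… - 4). So sub: x = 1.

Answer: x ∈ {1}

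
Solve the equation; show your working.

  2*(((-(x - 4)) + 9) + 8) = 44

Step 1. [2*(((-(x - 4)) + 9) + 8) = 44] 2·(inner) — divide through by 2, so div: ((-(x - 4)) + 9) + 8 = 22.
Step 2. [((-(x - 4)) + 9) + 8 = 22] peel the +8: subtract 8 from each side. So sub: (-(x - 4)) + 9 = 14.
Step 3. [(-(x - 4)) + 9 = 14] peel the +9: subtract 9 from each side, so sub: -(x - 4) = 5.
Step 4. [-(x - 4) = 5] leading − — multiply by −1. So neg: x - 4 = -5.
Step 5. [x - 4 = -5] the outer -4 inverts by adding 4, so sub: x = -1.

Answer: x ∈ {-1}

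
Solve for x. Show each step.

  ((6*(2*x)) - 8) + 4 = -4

Step 1. [((6*(2*x)) - 8) + 4 = -4] peel the +4: subtract 4 from each side, so sub: (6*(2*x)) - 8 = -8.
Step 2. [(6*(2*x)) - 8 = -8] -8 is outermost — add 8 both sides. So sub: 6*(2*x) = 0.
Step 3. [6*(2*x) = 0] divide by the outer 6. So div: 2*x = 0.
Step 4. [2*x = 0] LHS = 2·(…); ÷2 both sides, so div: x = 0.

Answer: x ∈ {0}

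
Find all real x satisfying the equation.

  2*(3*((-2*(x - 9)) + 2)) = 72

Step 1. [2*(3*((-2*(x - 9)) + 2)) = 72] leading coefficient 2: divide by 2 ⇒ div: 3*((-2*(x - 9)) + 2) = 36.
Step 2. [3*((-2*(x - 9)) + 2) = 36] leading coefficient 3: divide by 3, so div: (-2*(x - 9)) + 2 = 12.
Step 3. [(-2*(x - 9)) + 2 = 12] subtract 2: x sits inside (… + 2), so sub: -2*(x - 9) = 10.
Step 4. [-2*(x - 9) = 10] -2·(inner) — divide through by -2 ⇒ div: x - 9 = -5.
Step 5. [x - 9 = -5] peel the -9: add 9 from each side. So sub: x = 4.

Answer: x ∈ {4}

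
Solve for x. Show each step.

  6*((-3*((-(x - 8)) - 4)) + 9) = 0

Step 1. [6*((-3*((-(x - 8)) - 4)) + 9) = 0] 6 out front; divide by 6. So div: (-3*((-(x - 8)) - 4)) + 9 = 0.
Step 2. [(-3*((-(x - 8)) - 4)) + 9 = 0] -3 divides every term; factor it out, so factor: ((-(x - 8)) - 4) - 3 = 0.
Step 3. [((-(x - 8)) - 4) - 3 = 0] 3 comes off first (add 3). So sub: (-(x - 8)) - 4 = 3.
Step 4. [(-(x - 8)) - 4 = 3] -4 is outermost — add 4 both sides, so sub: -(x - 8) = 7.
Step 5. [-(x - 8) = 7] flip signs both sides. So neg: x - 8 = -7.
Step 6. [x - 8 = -7] peel the -8: add 8 from each side, so sub: x = 1.

Answer: x ∈ {1}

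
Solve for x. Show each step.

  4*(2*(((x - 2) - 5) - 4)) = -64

Step 1. [4*(2*(((x - 2) - 5) - 4)) = -64] divide by the outer 4 ⇒ div: 2*(((x - 2) - 5) - 4) = -16.
Step 2. [2*(((x - 2) - 5) - 4) = -16] 2 out front; divide by 2 ⇒ div: ((x - 2) - 5) - 4 = -8.
Step 3. [((x - 2) - 5) - 4 = -8] peel the -4: add 4 from each side. So sub: (x - 2) - 5 = -4.
Step 4. [(x - 2) - 5 = -4] the outer -5 inverts by adding 5. So sub: x - 2 = 1.
Step 5. [x - 2 = 1] the outer -2 inverts by adding 2. So sub: x = 3.

Answer: x ∈ {3}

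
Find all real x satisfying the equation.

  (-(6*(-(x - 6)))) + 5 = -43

Step 1. [(-(6*(-(x - 6)))) + 5 = -43] subtract 5: x sits inside (… + 5). So sub: -(6*(-(x - 6))) = -48.
Step 2. [-(6*(-(x - 6))) = -48] LHS negated; negate both sides. So neg: 6*(-(x - 6)) = 48.
Step 3. [6*(-(x - 6)) = 48] leading coefficient 6: divide by 6. So div: -(x - 6) = 8.
Step 4. [-(x - 6) = 8] leading − — multiply by −1 ⇒ neg: x - 6 = -8.
Step 5. [x - 6 = -8] peel the -6: add 6 from each side, so sub: x = -2.

Answer: x ∈ {-2}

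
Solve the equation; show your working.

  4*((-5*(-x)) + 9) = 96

Step 1. [4*((-5*(-x)) + 9) = 96] 4·(inner) — divide through by 4, so div: (-5*(-x)) + 9 = 24.
Step 2. [(-5*(-x)) + 9 = 24] the outer +9 inverts by subtracting 9. So sub: -5*(-x) = 15.
Step 3. [-5*(-x) = 15] -5·(inner) — divide through by -5. So div: -x = -3.
Step 4. [-x = -3] leading − — multiply by −1. So neg: x = 3.

Answer: x ∈ {3}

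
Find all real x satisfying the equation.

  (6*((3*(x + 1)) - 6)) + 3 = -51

Step 1. [(6*((3*(x + 1)) - 6)) + 3 = -51] the outer +3 inverts by subtracting 3 ⇒ sub: 6*((3*(x + 1)) - 6) = -54.
Step 2. [6*((3*(x + 1)) - 6) = -54] divide by the outer 6 ⇒ div: (3*(x + 1)) - 6 = -9.
Step 3. [(3*(x + 1)) - 6 = -9] the outer -6 inverts by adding 6, so sub: 3*(x + 1) = -3.
Step 4. [3*(x + 1) = -3] 3 out front; divide by 3 ⇒ div: x + 1 = -1.
Step 5. [x + 1 = -1] +1 is outermost — subtract 1 both sides ⇒ sub: x = -2.

Answer: x ∈ {-2}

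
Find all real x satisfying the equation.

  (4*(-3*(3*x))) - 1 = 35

Step 1. [(4*(-3*(3*x))) - 1 = 35] 1 comes off first (add 1). So sub: 4*(-3*(3*x)) = 36.
Step 2. [4*(-3*(3*x)) = 36] divide by the outer 4. So div: -3*(3*x) = 9.
Step 3. [-3*(3*x) = 9] LHS = -3·(…); ÷-3 both sides. So div: 3*x = -3.
Step 4. [3*x = -3] 3·(inner) — divide through by 3 ⇒ div: x = -1.

Answer: x ∈ {-1}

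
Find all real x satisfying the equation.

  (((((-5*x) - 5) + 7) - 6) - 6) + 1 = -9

Step 1. [(((((-5*x) - 5) + 7) - 6) - 6) + 1 = -9] +1 is outermost — subtract 1 both sides. So sub: ((((-5*x) - 5) + 7) - 6) - 6 = -10.
Step 2. [((((-5*x) - 5) + 7) - 6) - 6 = -10] add 6: x sits inside (… - 6) ⇒ sub: (((-5*x) - 5) + 7) - 6 = -4.
Step 3. [(((-5*x) - 5) + 7) - 6 = -4] -6 is outermost — add 6 both sides ⇒ sub: ((-5*x) - 5) + 7 = 2.
Step 4. [((-5*x) - 5) + 7 = 2] subtract 7: x sits inside (… + 7), so sub: (-5*x) - 5 = -5.
Step 5. [(-5*x) - 5 = -5] -5 | LHS and -5 | -5: pull -5 out. So factor: x + 1 = 1.
Step 6. [x + 1 = 1] 1 comes off first (subtract 1). So sub: x = 0.

Answer: x ∈ {0}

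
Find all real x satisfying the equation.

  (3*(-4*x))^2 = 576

Step 1. [(3*(-4*x))^2 = 576] √ both sides: 576 ≥ 0 gives two branches. So sqrt: 3*(-4*x) = 24 or -24.
Step 2. [3*(-4*x) = 24 or -24] divide by the outer 3, so div: -4*x = 8 or -8.
Step 3. [-4*x = 8 or -8] -4·(inner) — divide through by -4 ⇒ div: x = -2 or 2.

Answer: x ∈ {-2, 2}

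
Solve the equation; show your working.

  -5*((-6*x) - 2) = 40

Step 1. [-5*((-6*x) - 2) = 40] leading coefficient -5: divide by -5 ⇒ div: (-6*x) - 2 = -8.
Step 2. [(-6*x) - 2 = -8] add 2: x sits inside (… - 2) ⇒ sub: -6*x = -6.
Step 3. [-6*x = -6] leading coefficient -6: divide by -6 ⇒ div: x = 1.

Answer: x ∈ {1}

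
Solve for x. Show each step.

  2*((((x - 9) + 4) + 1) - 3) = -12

Step 1. [2*((((x - 9) + 4) + 1) - 3) = -12] LHS = 2·(…); ÷2 both sides. So div: (((x - 9) + 4) + 1) - 3 = -6.
Step 2. [(((x - 9) + 4) + 1) - 3 = -6] the outer -3 inverts by adding 3. So sub: ((x - 9) + 4) + 1 = -3.
Step 3. [((x - 9) + 4) + 1 = -3] subtract 1: x sits inside (… + 1), so sub: (x - 9) + 4 = -4.
Step 4. [(x - 9) + 4 = -4] peel the +4: subtract 4 from each side, so sub: x - 9 = -8.
Step 5. [x - 9 = -8] the outer -9 inverts by adding 9, so sub: x = 1.

Answer: x ∈ {1}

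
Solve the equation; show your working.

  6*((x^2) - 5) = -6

Step 1. [6*((x^2) - 5) = -6] leading coefficient 6: divide by 6. So div: (x^2) - 5 = -1.
Step 2. [(x^2) - 5 = -1] add 5: x sits inside (… - 5), so sub: x^2 = 4.
Step 3. [x^2 = 4] √ both sides: 4 ≥ 0 gives two branches ⇒ sqrt: x = 2 or -2.

Answer: x ∈ {-2, 2}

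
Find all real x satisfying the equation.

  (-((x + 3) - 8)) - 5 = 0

Step 1. [(-((x + 3) - 8)) - 5 = 0] the outer -5 inverts by adding 5, so sub: -((x + 3) - 8) = 5.
Step 2. [-((x + 3) - 8) = 5] LHS negated; negate both sides, so neg: (x + 3) - 8 = -5.
Step 3. [(x + 3) - 8 = -5] the outer -8 inverts by adding 8 ⇒ sub: x + 3 = 3.
Step 4. [x + 3 = 3] subtract 3: x sits inside (… + 3). So sub: x = 0.

Answer: x ∈ {0}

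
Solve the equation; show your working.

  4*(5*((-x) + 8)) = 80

Step 1. [4*(5*((-x) + 8)) = 80] LHS = 4·(…); ÷4 both sides ⇒ div: 5*((-x) + 8) = 20.
Step 2. [5*((-x) + 8) = 20] 5·(inner) — divide through by 5 ⇒ div: (-x) + 8 = 4.
Step 3. [(-x) + 8 = 4] +8 is outermost — subtract 8 both sides. So sub: -x = -4.
Step 4. [-x = -4] flip signs both sides, so neg: x = 4.

Answer: x ∈ {4}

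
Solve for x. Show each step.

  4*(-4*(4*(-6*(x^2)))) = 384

Step 1. [4*(-4*(4*(-6*(x^2)))) = 384] divide by the outer 4. So div: -4*(4*(-6*(x^2))) = 96.
Step 2. [-4*(4*(-6*(x^2))) = 96] LHS = -4·(…); ÷-4 both sides, so div: 4*(-6*(x^2)) = -24.
Step 3. [4*(-6*(x^2)) = -24] 4·(inner) — divide through by 4 ⇒ div: -6*(x^2) = -6.
Step 4. [-6*(x^2) = -6] -6·(inner) — divide through by -6. So div: x^2 = 1.
Step 5. [x^2 = 1] √ both sides: 1 ≥ 0 gives two branches, so sqrt: x = 1 or -1.

Answer: x ∈ {-1, 1}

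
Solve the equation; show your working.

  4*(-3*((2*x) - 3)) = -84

Step 1. [4*(-3*((2*x) - 3)) = -84] divide by the outer 4, so div: -3*((2*x) - 3) = -21.
Step 2. [-3*((2*x) - 3) = -21] divide by the outer -3, so div: (2*x) - 3 = 7.
Step 3. [(2*x) - 3 = 7] -3 is outermost — add 3 both sides ⇒ sub: 2*x = 10.
Step 4. [2*x = 10] LHS = 2·(…); ÷2 both sides, so div: x = 5.

Answer: x ∈ {5}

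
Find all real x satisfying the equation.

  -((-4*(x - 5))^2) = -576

Step 1. [-((-4*(x - 5))^2) = -576] flip signs both sides. So neg: (-4*(x - 5))^2 = 576.
Step 2. [(-4*(x - 5))^2 = 576] 576 ≥ 0, LHS is (·)² — take ±√, so sqrt: -4*(x - 5) = 24 or -24.
Step 3. [-4*(x - 5) = 24 or -24] LHS = -4·(…); ÷-4 both sides ⇒ div: x - 5 = -6 or 6.
Step 4. [x - 5 = -6 or 6] the outer -5 inverts by adding 5 ⇒ sub: x = -1 or 11.

Answer: x ∈ {-1, 11}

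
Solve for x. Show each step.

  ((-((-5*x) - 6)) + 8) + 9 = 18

Step 1. [((-((-5*x) - 6)) + 8) + 9 = 18] +9 is outermost — subtract 9 both sides, so sub: (-((-5*x) - 6)) + 8 = 9.
Step 2. [(-((-5*x) - 6)) + 8 = 9] +8 is outermost — subtract 8 both sides ⇒ sub: -((-5*x) - 6) = 1.
Step 3. [-((-5*x) - 6) = 1] flip signs both sides, so neg: (-5*x) - 6 = -1.
Step 4. [(-5*x) - 6 = -1] 6 comes off first (add 6), so sub: -5*x = 5.
Step 5. [-5*x = 5] -5·(inner) — divide through by -5. So div: x = -1.

Answer: x ∈ {-1}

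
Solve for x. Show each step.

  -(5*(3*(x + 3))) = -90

Step 1. [-(5*(3*(x + 3))) = -90] leading − — multiply by −1, so neg: 5*(3*(x + 3)) = 90.
Step 2. [5*(3*(x + 3)) = 90] divide by the outer 5 ⇒ div: 3*(x + 3) = 18.
Step 3. [3*(x + 3) = 18] LHS = 3·(…); ÷3 both sides ⇒ div: x + 3 = 6.
Step 4. [x + 3 = 6] +3 is outermost — subtract 3 both sides, so sub: x = 3.

Answer: x ∈ {3}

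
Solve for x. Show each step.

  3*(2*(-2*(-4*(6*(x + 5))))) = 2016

Step 1. [3*(2*(-2*(-4*(6*(x + 5))))) = 2016] 3·(inner) — divide through by 3 ⇒ div: 2*(-2*(-4*(6*(x + 5)))) = 672.
Step 2. [2*(-2*(-4*(6*(x + 5)))) = 672] 2 out front; divide by 2 ⇒ div: -2*(-4*(6*(x + 5))) = 336.
Step 3. [-2*(-4*(6*(x + 5))) = 336] divide by the outer -2. So div: -4*(6*(x + 5)) = -168.
Step 4. [-4*(6*(x + 5)) = -168] LHS = -4·(…); ÷-4 both sides. So div: 6*(x + 5) = 42.
Step 5. [6*(x + 5) = 42] leading coefficient 6: divide by 6, so div: x + 5 = 7.
Step 6. [x + 5 = 7] subtract 5: x sits inside (… + 5). So sub: x = 2.

Answer: x ∈ {2}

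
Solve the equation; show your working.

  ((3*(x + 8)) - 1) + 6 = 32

Step 1. [((3*(x + 8)) - 1) + 6 = 32] 6 comes off first (subtract 6). So sub: (3*(x + 8)) - 1 = 26.
Step 2. [(3*(x + 8)) - 1 = 26] add 1: x sits inside (… - 1) ⇒ sub: 3*(x + 8) = 27.
Step 3. [3*(x + 8) = 27] leading coefficient 3: divide by 3. So div: x + 8 = 9.
Step 4. [x + 8 = 9] peel the +8: subtract 8 from each side, so sub: x = 1.

Answer: x ∈ {1}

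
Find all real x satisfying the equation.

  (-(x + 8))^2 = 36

Step 1. [(-(x + 8))^2 = 36] 36 ≥ 0, LHS is (·)² — take ±√ ⇒ sqrt: -(x + 8) = 6 or -6.
Step 2. [-(x + 8) = 6 or -6] LHS negated; negate both sides ⇒ neg: x + 8 = -6 or 6.
Step 3. [x + 8 = -6 or 6] the outer +8 inverts by subtracting 8 ⇒ sub: x = -14 or -2.

Answer: x ∈ {-14, -2}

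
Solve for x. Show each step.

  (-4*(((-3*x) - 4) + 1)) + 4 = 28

Step 1. [(-4*(((-3*x) - 4) + 1)) + 4 = 28] -4 | LHS and -4 | 28: pull -4 out, so factor: (((-3*x) - 4) + 1) - 1 = -7.
Step 2. [(((-3*x) - 4) + 1) - 1 = -7] 1 comes off first (add 1). So sub: ((-3*x) - 4) + 1 = -6.
Step 3. [((-3*x) - 4) + 1 = -6] the outer +1 inverts by subtracting 1, so sub: (-3*x) - 4 = -7.
Step 4. [(-3*x) - 4 = -7] add 4: x sits inside (… - 4), so sub: -3*x = -3.
Step 5. [-3*x = -3] LHS = -3·(…); ÷-3 both sides ⇒ div: x = 1.

Answer: x ∈ {1}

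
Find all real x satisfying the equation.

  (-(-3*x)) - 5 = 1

Step 1. [(-(-3*x)) - 5 = 1] 5 comes off first (add 5). So sub: -(-3*x) = 6.
Step 2. [-(-3*x) = 6] LHS negated; negate both sides, so neg: -3*x = -6.
Step 3. [-3*x = -6] -3·(inner) — divide through by -3, so div: x = 2.

Answer: x ∈ {2}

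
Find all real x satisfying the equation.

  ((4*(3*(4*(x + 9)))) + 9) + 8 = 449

Step 1. [((4*(3*(4*(x + 9)))) + 9) + 8 = 449] subtract 8: x sits inside (… + 8) ⇒ sub: (4*(3*(4*(x + 9)))) + 9 = 441.
Step 2. [(4*(3*(4*(x + 9)))) + 9 = 441] peel the +9: subtract 9 from each side, so sub: 4*(3*(4*(x + 9))) = 432.
Step 3. [4*(3*(4*(x + 9))) = 432] leading coefficient 4: divide by 4, so div: 3*(4*(x + 9)) = 108.
Step 4. [3*(4*(x + 9)) = 108] divide by the outer 3. So div: 4*(x + 9) = 36.
Step 5. [4*(x + 9) = 36] LHS = 4·(…); ÷4 both sides ⇒ div: x + 9 = 9.
Step 6. [x + 9 = 9] 9 comes off first (subtract 9), so sub: x = 0.

Answer: x ∈ {0}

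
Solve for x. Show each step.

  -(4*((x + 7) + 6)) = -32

Step 1. [-(4*((x + 7) + 6)) = -32] leading − — multiply by −1, so neg: 4*((x + 7) + 6) = 32.
Step 2. [4*((x + 7) + 6) = 32] 4 out front; divide by 4 ⇒ div: (x + 7) + 6 = 8.
Step 3. [(x + 7) + 6 = 8] the outer +6 inverts by subtracting 6, so sub: x + 7 = 2.
Step 4. [x + 7 = 2] 7 comes off first (subtract 7). So sub: x = -5.

Answer: x ∈ {-5}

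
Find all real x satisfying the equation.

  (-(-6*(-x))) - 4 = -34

Step 1. [(-(-6*(-x))) - 4 = -34] add 4: x sits inside (… - 4) ⇒ sub: -(-6*(-x)) = -30.
Step 2. [-(-6*(-x)) = -30] leading − — multiply by −1. So neg: -6*(-x) = 30.
Step 3. [-6*(-x) = 30] leading coefficient -6: divide by -6, so div: -x = -5.
Step 4. [-x = -5] LHS negated; negate both sides, so neg: x = 5.

Answer: x ∈ {5}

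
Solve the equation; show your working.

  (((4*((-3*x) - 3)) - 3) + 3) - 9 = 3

Step 1. [(((4*((-3*x) - 3)) - 3) + 3) - 9 = 3] add 9: x sits inside (… - 9), so sub: ((4*((-3*x) - 3)) - 3) + 3 = 12.
Step 2. [((4*((-3*x) - 3)) - 3) + 3 = 12] peel the +3: subtract 3 from each side. So sub: (4*((-3*x) - 3)) - 3 = 9.
Step 3. [(4*((-3*x) - 3)) - 3 = 9] -3 is outermost — add 3 both sides. So sub: 4*((-3*x) - 3) = 12.
Step 4. [4*((-3*x) - 3) = 12] 4·(inner) — divide through by 4. So div: (-3*x) - 3 = 3.
Step 5. [(-3*x) - 3 = 3] -3 divides every term; factor it out. So factor: x + 1 = -1.
Step 6. [x + 1 = -1] +1 is outermost — subtract 1 both sides ⇒ sub: x = -2.

Answer: x ∈ {-2}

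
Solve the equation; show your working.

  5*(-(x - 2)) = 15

Step 1. [5*(-(x - 2)) = 15] 5·(inner) — divide through by 5. So div: -(x - 2) = 3.
Step 2. [-(x - 2) = 3] leading − — multiply by −1. So neg: x - 2 = -3.
Step 3. [x - 2 = -3] the outer -2 inverts by adding 2. So sub: x = -1.

Answer: x ∈ {-1}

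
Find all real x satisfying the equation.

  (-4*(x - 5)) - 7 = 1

Step 1. [(-4*(x - 5)) - 7 = 1] add 7: x sits inside (… - 7) ⇒ sub: -4*(x - 5) = 8.
Step 2. [-4*(x - 5) = 8] leading coefficient -4: divide by -4, so div: x - 5 = -2.
Step 3. [x - 5 = -2] 5 comes off first (add 5). So sub: x = 3.

Answer: x ∈ {3}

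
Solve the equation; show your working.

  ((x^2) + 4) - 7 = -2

Step 1. [((x^2) + 4) - 7 = -2] add 7: x sits inside (… - 7). So sub: (x^2) + 4 = 5.
Step 2. [(x^2) + 4 = 5] the outer +4 inverts by subtracting 4. So sub: x^2 = 1.
Step 3. [x^2 = 1] √ both sides: 1 ≥ 0 gives two branches, so sqrt: x = 1 or -1.

Answer: x ∈ {-1, 1}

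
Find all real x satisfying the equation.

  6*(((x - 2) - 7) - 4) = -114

Step 1. [6*(((x - 2) - 7) - 4) = -114] divide by the outer 6, so div: ((x - 2) - 7) - 4 = -19.
Step 2. [((x - 2) - 7) - 4 = -19] -4 is outermost — add 4 both sides. So sub: (x - 2) - 7 = -15.
Step 3. [(x - 2) - 7 = -15] peel the -7: add 7 from each side, so sub: x - 2 = -8.
Step 4. [x - 2 = -8] the outer -2 inverts by adding 2. So sub: x = -6.

Answer: x ∈ {-6}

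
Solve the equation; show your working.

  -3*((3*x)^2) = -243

Step 1. [-3*((3*x)^2) = -243] -3·(inner) — divide through by -3 ⇒ div: (3*x)^2 = 81.
Step 2. [(3*x)^2 = 81] √ both sides: 81 ≥ 0 gives two branches, so sqrt: 3*x = 9 or -9.
Step 3. [3*x = 9 or -9] leading coefficient 3: divide by 3, so div: x = 3 or -3.

Answer: x ∈ {-3, 3}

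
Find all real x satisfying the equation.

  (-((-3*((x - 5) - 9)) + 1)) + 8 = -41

Step 1. [(-((-3*((x - 5) - 9)) + 1)) + 8 = -41] subtract 8: x sits inside (… + 8) ⇒ sub: -((-3*((x - 5) - 9)) + 1) = -49.
Step 2. [-((-3*((x - 5) - 9)) + 1) = -49] leading − — multiply by −1, so neg: (-3*((x - 5) - 9)) + 1 = 49.
Step 3. [(-3*((x - 5) - 9)) + 1 = 49] 1 comes off first (subtract 1) ⇒ sub: -3*((x - 5) - 9) = 48.
Step 4. [-3*((x - 5) - 9) = 48] leading coefficient -3: divide by -3. So div: (x - 5) - 9 = -16.
Step 5. [(x - 5) - 9 = -16] -9 is outermost — add 9 both sides ⇒ sub: x - 5 = -7.
Step 6. [x - 5 = -7] -5 is outermost — add 5 both sides, so sub: x = -2.

Answer: x ∈ {-2}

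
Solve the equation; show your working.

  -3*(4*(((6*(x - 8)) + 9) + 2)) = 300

Step 1. [-3*(4*(((6*(x - 8)) + 9) + 2)) = 300] divide by the outer -3 ⇒ div: 4*(((6*(x - 8)) + 9) + 2) = -100.
Step 2. [4*(((6*(x - 8)) + 9) + 2) = -100] 4·(inner) — divide through by 4 ⇒ div: ((6*(x - 8)) + 9) + 2 = -25.
Step 3. [((6*(x - 8)) + 9) + 2 = -25] +2 is outermost — subtract 2 both sides ⇒ sub: (6*(x - 8)) + 9 = -27.
Step 4. [(6*(x - 8)) + 9 = -27] subtract 9: x sits inside (… + 9), so sub: 6*(x - 8) = -36.
Step 5. [6*(x - 8) = -36] 6 out front; divide by 6 ⇒ div: x - 8 = -6.
Step 6. [x - 8 = -6] peel the -8: add 8 from each side. So sub: x = 2.

Answer: x ∈ {2}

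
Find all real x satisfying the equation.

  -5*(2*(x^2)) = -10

Step 1. [-5*(2*(x^2)) = -10] leading coefficient -5: divide by -5, so div: 2*(x^2) = 2.
Step 2. [2*(x^2) = 2] 2 out front; divide by 2. So div: x^2 = 1.
Step 3. [x^2 = 1] √ both sides: 1 ≥ 0 gives two branches ⇒ sqrt: x = 1 or -1.

Answer: x ∈ {-1, 1}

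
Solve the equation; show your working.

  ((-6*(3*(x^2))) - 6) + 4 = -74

Step 1. [((-6*(3*(x^2))) - 6) + 4 = -74] peel the +4: subtract 4 from each side. So sub: (-6*(3*(x^2))) - 6 = -78.
Step 2. [(-6*(3*(x^2))) - 6 = -78] common factor -6 (LHS and -78) — divide through, so factor: (3*(x^2)) + 1 = 13.
Step 3. [(3*(x^2)) + 1 = 13] the outer +1 inverts by subtracting 1. So sub: 3*(x^2) = 12.
Step 4. [3*(x^2) = 12] LHS = 3·(…); ÷3 both sides, so div: x^2 = 4.
Step 5. [x^2 = 4] √ both sides: 4 ≥ 0 gives two branches. So sqrt: x = 2 or -2.

Answer: x ∈ {-2, 2}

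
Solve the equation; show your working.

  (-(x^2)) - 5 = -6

Step 1. [(-(x^2)) - 5 = -6] add 5: x sits inside (… - 5) ⇒ sub: -(x^2) = -1.
Step 2. [-(x^2) = -1] leading − — multiply by −1, so neg: x^2 = 1.
Step 3. [x^2 = 1] √ both sides: 1 ≥ 0 gives two branches ⇒ sqrt: x = 1 or -1.

Answer: x ∈ {-1, 1}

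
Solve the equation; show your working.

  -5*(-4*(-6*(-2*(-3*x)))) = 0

Step 1. [-5*(-4*(-6*(-2*(-3*x)))) = 0] divide by the outer -5 ⇒ div: -4*(-6*(-2*(-3*x))) = 0.
Step 2. [-4*(-6*(-2*(-3*x))) = 0] -4·(inner) — divide through by -4. So div: -6*(-2*(-3*x)) = 0.
Step 3. [-6*(-2*(-3*x)) = 0] LHS = -6·(…); ÷-6 both sides, so div: -2*(-3*x) = 0.
Step 4. [-2*(-3*x) = 0] LHS = -2·(…); ÷-2 both sides ⇒ div: -3*x = 0.
Step 5. [-3*x = 0] divide by the outer -3, so div: x = 0.

Answer: x ∈ {0}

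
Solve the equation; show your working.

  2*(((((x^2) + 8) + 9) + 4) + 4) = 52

Step 1. [2*(((((x^2) + 8) + 9) + 4) + 4) = 52] divide by the outer 2. So div: ((((x^2) + 8) + 9) + 4) + 4 = 26.
Step 2. [((((x^2) + 8) + 9) + 4) + 4 = 26] +4 is outermost — subtract 4 both sides, so sub: (((x^2) + 8) + 9) + 4 = 22.
Step 3. [(((x^2) + 8) + 9) + 4 = 22] subtract 4: x sits inside (… + 4), so sub: ((x^2) + 8) + 9 = 18.
Step 4. [((x^2) + 8) + 9 = 18] 9 comes off first (subtract 9) ⇒ sub: (x^2) + 8 = 9.
Step 5. [(x^2) + 8 = 9] peel the +8: subtract 8 from each side, so sub: x^2 = 1.
Step 6. [x^2 = 1] √ both sides: 1 ≥ 0 gives two branches. So sqrt: x = 1 or -1.

Answer: x ∈ {-1, 1}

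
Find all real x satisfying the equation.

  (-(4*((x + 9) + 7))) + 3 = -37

Step 1. [(-(4*((x + 9) + 7))) + 3 = -37] +3 is outermost — subtract 3 both sides ⇒ sub: -(4*((x + 9) + 7)) = -40.
Step 2. [-(4*((x + 9) + 7)) = -40] flip signs both sides ⇒ neg: 4*((x + 9) + 7) = 40.
Step 3. [4*((x + 9) + 7) = 40] 4 out front; divide by 4, so div: (x + 9) + 7 = 10.
Step 4. [(x + 9) + 7 = 10] peel the +7: subtract 7 from each side. So sub: x + 9 = 3.
Step 5. [x + 9 = 3] +9 is outermost — subtract 9 both sides ⇒ sub: x = -6.

Answer: x ∈ {-6}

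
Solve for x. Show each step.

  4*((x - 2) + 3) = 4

Step 1. [4*((x - 2) + 3) = 4] leading coefficient 4: divide by 4. So div: (x - 2) + 3 = 1.
Step 2. [(x - 2) + 3 = 1] peel the +3: subtract 3 from each side. So sub: x - 2 = -2.
Step 3. [x - 2 = -2] peel the -2: add 2 from each side. So sub: x = 0.

Answer: x ∈ {0}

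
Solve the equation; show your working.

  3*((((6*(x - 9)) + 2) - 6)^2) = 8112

Step 1. [3*((((6*(x - 9)) + 2) - 6)^2) = 8112] divide by the outer 3, so div: (((6*(x - 9)) + 2) - 6)^2 = 2704.
Step 2. [(((6*(x - 9)) + 2) - 6)^2 = 2704] 2704 ≥ 0, LHS is (·)² — take ±√. So sqrt: ((6*(x - 9)) + 2) - 6 = 52 or -52.
Step 3. [((6*(x - 9)) + 2) - 6 = 52 or -52] -6 is outermost — add 6 both sides, so sub: (6*(x - 9)) + 2 = 58 or -46.
Step 4. [(6*(x - 9)) + 2 = 58 or -46] peel the +2: subtract 2 from each side, so sub: 6*(x - 9) = 56 or -48.
Step 5. [6*(x - 9) = 56 or -48] LHS = 6·(…); ÷6 both sides ⇒ div: x - 9 = 28/3 or -8.
Step 6. [x - 9 = 28/3 or -8] add 9: x sits inside (… - 9), so sub: x = 55/3 or 1.

Answer: x ∈ {1, 55/3}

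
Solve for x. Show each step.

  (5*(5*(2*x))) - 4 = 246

Step 1. [(5*(5*(2*x))) - 4 = 246] -4 is outermost — add 4 both sides, so sub: 5*(5*(2*x)) = 250.
Step 2. [5*(5*(2*x)) = 250] 5 out front; divide by 5. So div: 5*(2*x) = 50.
Step 3. [5*(2*x) = 50] leading coefficient 5: divide by 5 ⇒ div: 2*x = 10.
Step 4. [2*x = 10] LHS = 2·(…); ÷2 both sides, so div: x = 5.

Answer: x ∈ {5}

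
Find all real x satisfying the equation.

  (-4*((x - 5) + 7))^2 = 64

Step 1. [(-4*((x - 5) + 7))^2 = 64] √ both sides: 64 ≥ 0 gives two branches. So sqrt: -4*((x - 5) + 7) = 8 or -8.
Step 2. [-4*((x - 5) + 7) = 8 or -8] leading coefficient -4: divide by -4 ⇒ div: (x - 5) + 7 = -2 or 2.
Step 3. [(x - 5) + 7 = -2 or 2] +7 is outermost — subtract 7 both sides, so sub: x - 5 = -9 or -5.
Step 4. [x - 5 = -9 or -5] add 5: x sits inside (… - 5), so sub: x = -4 or 0.

Answer: x ∈ {-4, 0}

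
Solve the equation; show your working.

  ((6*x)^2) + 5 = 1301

Step 1. [((6*x)^2) + 5 = 1301] +5 is outermost — subtract 5 both sides, so sub: (6*x)^2 = 1296.
Step 2. [(6*x)^2 = 1296] LHS squared, RHS 1296 ≥ 0: apply √ (±) ⇒ sqrt: 6*x = 36 or -36.
Step 3. [6*x = 36 or -36] leading coefficient 6: divide by 6, so div: x = 6 or -6.

Answer: x ∈ {-6, 6}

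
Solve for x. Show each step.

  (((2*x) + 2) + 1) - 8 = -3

Step 1. [(((2*x) + 2) + 1) - 8 = -3] -8 is outermost — add 8 both sides. So sub: ((2*x) + 2) + 1 = 5.
Step 2. [((2*x) + 2) + 1 = 5] peel the +1: subtract 1 from each side. So sub: (2*x) + 2 = 4.
Step 3. [(2*x) + 2 = 4] 2 comes off first (subtract 2). So sub: 2*x = 2.
Step 4. [2*x = 2] 2·(inner) — divide through by 2 ⇒ div: x = 1.

Answer: x ∈ {1}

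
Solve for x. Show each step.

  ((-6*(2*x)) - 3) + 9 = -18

Step 1. [((-6*(2*x)) - 3) + 9 = -18] +9 is outermost — subtract 9 both sides. So sub: (-6*(2*x)) - 3 = -27.
Step 2. [(-6*(2*x)) - 3 = -27] peel the -3: add 3 from each side. So sub: -6*(2*x) = -24.
Step 3. [-6*(2*x) = -24] divide by the outer -6. So div: 2*x = 4.
Step 4. [2*x = 4] 2·(inner) — divide through by 2. So div: x = 2.

Answer: x ∈ {2}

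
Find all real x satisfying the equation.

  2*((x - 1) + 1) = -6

Step 1. [2*((x - 1) + 1) = -6] leading coefficient 2: divide by 2, so div: (x - 1) + 1 = -3.
Step 2. [(x - 1) + 1 = -3] peel the +1: subtract 1 from each side ⇒ sub: x - 1 = -4.
Step 3. [x - 1 = -4] add 1: x sits inside (… - 1) ⇒ sub: x = -3.

Answer: x ∈ {-3}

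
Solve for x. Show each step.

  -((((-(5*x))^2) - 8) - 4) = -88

Step 1. [-((((-(5*x))^2) - 8) - 4) = -88] leading − — multiply by −1 ⇒ neg: (((-(5*x))^2) - 8) - 4 = 88.
Step 2. [(((-(5*x))^2) - 8) - 4 = 88] add 4: x sits inside (… - 4). So sub: ((-(5*x))^2) - 8 = 92.
Step 3. [((-(5*x))^2) - 8 = 92] add 8: x sits inside (… - 8) ⇒ sub: (-(5*x))^2 = 100.
Step 4. [(-(5*x))^2 = 100] LHS squared, RHS 100 ≥ 0: apply √ (±). So sqrt: -(5*x) = 10 or -10.
Step 5. [-(5*x) = 10 or -10] LHS negated; negate both sides ⇒ neg: 5*x = -10 or 10.
Step 6. [5*x = -10 or 10] LHS = 5·(…); ÷5 both sides. So div: x = -2 or 2.

Answer: x ∈ {-2, 2}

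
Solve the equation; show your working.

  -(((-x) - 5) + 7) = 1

Step 1. [-(((-x) - 5) + 7) = 1] LHS negated; negate both sides ⇒ neg: ((-x) - 5) + 7 = -1.
Step 2. [((-x) - 5) + 7 = -1] subtract 7: x sits inside (… + 7). So sub: (-x) - 5 = -8.
Step 3. [(-x) - 5 = -8] 5 comes off first (add 5), so sub: -x = -3.
Step 4. [-x = -3] leading − — multiply by −1. So neg: x = 3.

Answer: x ∈ {3}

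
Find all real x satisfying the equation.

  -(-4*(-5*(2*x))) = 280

Step 1. [-(-4*(-5*(2*x))) = 280] flip signs both sides. So neg: -4*(-5*(2*x)) = -280.
Step 2. [-4*(-5*(2*x)) = -280] -4·(inner) — divide through by -4. So div: -5*(2*x) = 70.
Step 3. [-5*(2*x) = 70] leading coefficient -5: divide by -5 ⇒ div: 2*x = -14.
Step 4. [2*x = -14] leading coefficient 2: divide by 2 ⇒ div: x = -7.

Answer: x ∈ {-7}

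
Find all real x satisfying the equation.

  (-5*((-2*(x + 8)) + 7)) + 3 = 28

Step 1. [(-5*((-2*(x + 8)) + 7)) + 3 = 28] the outer +3 inverts by subtracting 3, so sub: -5*((-2*(x + 8)) + 7) = 25.
Step 2. [-5*((-2*(x + 8)) + 7) = 25] divide by the outer -5. So div: (-2*(x + 8)) + 7 = -5.
Step 3. [(-2*(x + 8)) + 7 = -5] peel the +7: subtract 7 from each side. So sub: -2*(x + 8) = -12.
Step 4. [-2*(x + 8) = -12] leading coefficient -2: divide by -2. So div: x + 8 = 6.
Step 5. [x + 8 = 6] peel the +8: subtract 8 from each side. So sub: x = -2.

Answer: x ∈ {-2}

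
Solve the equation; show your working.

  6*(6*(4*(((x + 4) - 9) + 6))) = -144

Step 1. [6*(6*(4*(((x + 4) - 9) + 6))) = -144] LHS = 6·(…); ÷6 both sides. So div: 6*(4*(((x + 4) - 9) + 6)) = -24.
Step 2. [6*(4*(((x + 4) - 9) + 6)) = -24] leading coefficient 6: divide by 6. So div: 4*(((x + 4) - 9) + 6) = -4.
Step 3. [4*(((x + 4) - 9) + 6) = -4] 4 out front; divide by 4 ⇒ div: ((x + 4) - 9) + 6 = -1.
Step 4. [((x + 4) - 9) + 6 = -1] the outer +6 inverts by subtracting 6, so sub: (x + 4) - 9 = -7.
Step 5. [(x + 4) - 9 = -7] 9 comes off first (add 9) ⇒ sub: x + 4 = 2.
Step 6. [x + 4 = 2] 4 comes off first (subtract 4) ⇒ sub: x = -2.

Answer: x ∈ {-2}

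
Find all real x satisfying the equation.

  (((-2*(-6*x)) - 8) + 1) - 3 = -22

Step 1. [(((-2*(-6*x)) - 8) + 1) - 3 = -22] 3 comes off first (add 3), so sub: ((-2*(-6*x)) - 8) + 1 = -19.
Step 2. [((-2*(-6*x)) - 8) + 1 = -19] 1 comes off first (subtract 1). So sub: (-2*(-6*x)) - 8 = -20.
Step 3. [(-2*(-6*x)) - 8 = -20] 8 comes off first (add 8) ⇒ sub: -2*(-6*x) = -12.
Step 4. [-2*(-6*x) = -12] -2·(inner) — divide through by -2. So div: -6*x = 6.
Step 5. [-6*x = 6] leading coefficient -6: divide by -6. So div: x = -1.

Answer: x ∈ {-1}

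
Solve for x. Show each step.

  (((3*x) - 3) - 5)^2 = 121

Step 1. [(((3*x) - 3) - 5)^2 = 121] √ both sides: 121 ≥ 0 gives two branches ⇒ sqrt: ((3*x) - 3) - 5 = 11 or -11.
Step 2. [((3*x) - 3) - 5 = 11 or -11] peel the -5: add 5 from each side. So sub: (3*x) - 3 = 16 or -6.
Step 3. [(3*x) - 3 = 16 or -6] 3 comes off first (add 3). So sub: 3*x = 19 or -3.
Step 4. [3*x = 19 or -3] 3·(inner) — divide through by 3, so div: x = 19/3 or -1.

Answer: x ∈ {-1, 19/3}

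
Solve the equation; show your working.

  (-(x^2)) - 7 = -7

Step 1. [(-(x^2)) - 7 = -7] peel the -7: add 7 from each side, so sub: -(x^2) = 0.
Step 2. [-(x^2) = 0] flip signs both sides. So neg: x^2 = 0.
Step 3. [x^2 = 0] LHS squared, RHS 0 ≥ 0: apply √ (±) ⇒ sqrt: x = 0.

Answer: x ∈ {0}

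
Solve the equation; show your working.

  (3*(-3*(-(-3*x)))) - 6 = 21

Step 1. [(3*(-3*(-(-3*x)))) - 6 = 21] 6 comes off first (add 6). So sub: 3*(-3*(-(-3*x))) = 27.
Step 2. [3*(-3*(-(-3*x))) = 27] divide by the outer 3. So div: -3*(-(-3*x)) = 9.
Step 3. [-3*(-(-3*x)) = 9] LHS = -3·(…); ÷-3 both sides, so div: -(-3*x) = -3.
Step 4. [-(-3*x) = -3] flip signs both sides. So neg: -3*x = 3.
Step 5. [-3*x = 3] -3 out front; divide by -3. So div: x = -1.

Answer: x ∈ {-1}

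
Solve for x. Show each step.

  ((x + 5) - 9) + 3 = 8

Step 1. [((x + 5) - 9) + 3 = 8] subtract 3: x sits inside (… + 3) ⇒ sub: (x + 5) - 9 = 5.
Step 2. [(x + 5) - 9 = 5] add 9: x sits inside (… - 9). So sub: x + 5 = 14.
Step 3. [x + 5 = 14] subtract 5: x sits inside (… + 5), so sub: x = 9.

Answer: x ∈ {9}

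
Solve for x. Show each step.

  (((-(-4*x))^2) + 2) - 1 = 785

Step 1. [(((-(-4*x))^2) + 2) - 1 = 785] add 1: x sits inside (… - 1), so sub: ((-(-4*x))^2) + 2 = 786.
Step 2. [((-(-4*x))^2) + 2 = 786] 2 comes off first (subtract 2), so sub: (-(-4*x))^2 = 784.
Step 3. [(-(-4*x))^2 = 784] √ both sides: 784 ≥ 0 gives two branches ⇒ sqrt: -(-4*x) = 28 or -28.
Step 4. [-(-4*x) = 28 or -28] LHS negated; negate both sides. So neg: -4*x = -28 or 28.
Step 5. [-4*x = -28 or 28] leading coefficient -4: divide by -4 ⇒ div: x = 7 or -7.

Answer: x ∈ {-7, 7}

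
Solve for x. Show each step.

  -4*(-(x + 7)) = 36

Step 1. [-4*(-(x + 7)) = 36] -4 out front; divide by -4 ⇒ div: -(x + 7) = -9.
Step 2. [-(x + 7) = -9] flip signs both sides. So neg: x + 7 = 9.
Step 3. [x + 7 = 9] +7 is outermost — subtract 7 both sides, so sub: x = 2.

Answer: x ∈ {2}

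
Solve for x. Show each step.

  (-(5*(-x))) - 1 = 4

Step 1. [(-(5*(-x))) - 1 = 4] 1 comes off first (add 1), so sub: -(5*(-x)) = 5.
Step 2. [-(5*(-x)) = 5] LHS negated; negate both sides ⇒ neg: 5*(-x) = -5.
Step 3. [5*(-x) = -5] LHS = 5·(…); ÷5 both sides, so div: -x = -1.
Step 4. [-x = -1] flip signs both sides, so neg: x = 1.

Answer: x ∈ {1}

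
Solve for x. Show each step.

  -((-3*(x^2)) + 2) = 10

Step 1. [-((-3*(x^2)) + 2) = 10] flip signs both sides, so neg: (-3*(x^2)) + 2 = -10.
Step 2. [(-3*(x^2)) + 2 = -10] subtract 2: x sits inside (… + 2), so sub: -3*(x^2) = -12.
Step 3. [-3*(x^2) = -12] leading coefficient -3: divide by -3, so div: x^2 = 4.
Step 4. [x^2 = 4] √ both sides: 4 ≥ 0 gives two branches. So sqrt: x = 2 or -2.

Answer: x ∈ {-2, 2}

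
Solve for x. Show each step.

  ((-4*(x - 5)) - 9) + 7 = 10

Step 1. [((-4*(x - 5)) - 9) + 7 = 10] peel the +7: subtract 7 from each side ⇒ sub: (-4*(x - 5)) - 9 = 3.
Step 2. [(-4*(x - 5)) - 9 = 3] add 9: x sits inside (… - 9) ⇒ sub: -4*(x - 5) = 12.
Step 3. [-4*(x - 5) = 12] leading coefficient -4: divide by -4. So div: x - 5 = -3.
Step 4. [x - 5 = -3] 5 comes off first (add 5). So sub: x = 2.

Answer: x ∈ {2}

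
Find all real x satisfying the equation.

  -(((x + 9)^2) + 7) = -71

Step 1. [-(((x + 9)^2) + 7) = -71] LHS negated; negate both sides, so neg: ((x + 9)^2) + 7 = 71.
Step 2. [((x + 9)^2) + 7 = 71] the outer +7 inverts by subtracting 7 ⇒ sub: (x + 9)^2 = 64.
Step 3. [(x + 9)^2 = 64] 64 ≥ 0, LHS is (·)² — take ±√ ⇒ sqrt: x + 9 = 8 or -8.
Step 4. [x + 9 = 8 or -8] +9 is outermost — subtract 9 both sides ⇒ sub: x = -1 or -17.

Answer: x ∈ {-17, -1}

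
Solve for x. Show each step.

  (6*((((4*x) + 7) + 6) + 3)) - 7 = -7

Step 1. [(6*((((4*x) + 7) + 6) + 3)) - 7 = -7] add 7: x sits inside (… - 7) ⇒ sub: 6*((((4*x) + 7) + 6) + 3) = 0.
Step 2. [6*((((4*x) + 7) + 6) + 3) = 0] LHS = 6·(…); ÷6 both sides ⇒ div: (((4*x) + 7) + 6) + 3 = 0.
Step 3. [(((4*x) + 7) + 6) + 3 = 0] subtract 3: x sits inside (… + 3). So sub: ((4*x) + 7) + 6 = -3.
Step 4. [((4*x) + 7) + 6 = -3] peel the +6: subtract 6 from each side, so sub: (4*x) + 7 = -9.
Step 5. [(4*x) + 7 = -9] peel the +7: subtract 7 from each side ⇒ sub: 4*x = -16.
Step 6. [4*x = -16] divide by the outer 4, so div: x = -4.

Answer: x ∈ {-4}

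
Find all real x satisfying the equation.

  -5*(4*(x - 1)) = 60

Step 1. [-5*(4*(x - 1)) = 60] leading coefficient -5: divide by -5 ⇒ div: 4*(x - 1) = -12.
Step 2. [4*(x - 1) = -12] divide by the outer 4. So div: x - 1 = -3.
Step 3. [x - 1 = -3] -1 is outermost — add 1 both sides ⇒ sub: x = -2.

Answer: x ∈ {-2}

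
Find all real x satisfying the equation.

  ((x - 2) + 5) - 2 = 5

Step 1. [((x - 2) + 5) - 2 = 5] add 2: x sits inside (… - 2), so sub: (x - 2) + 5 = 7.
Step 2. [(x - 2) + 5 = 7] subtract 5: x sits inside (… + 5), so sub: x - 2 = 2.
Step 3. [x - 2 = 2] -2 is outermost — add 2 both sides, so sub: x = 4.

Answer: x ∈ {4}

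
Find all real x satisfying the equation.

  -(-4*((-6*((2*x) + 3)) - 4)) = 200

Step 1. [-(-4*((-6*((2*x) + 3)) - 4)) = 200] LHS negated; negate both sides. So neg: -4*((-6*((2*x) + 3)) - 4) = -200.
Step 2. [-4*((-6*((2*x) + 3)) - 4) = -200] -4 out front; divide by -4 ⇒ div: (-6*((2*x) + 3)) - 4 = 50.
Step 3. [(-6*((2*x) + 3)) - 4 = 50] 4 comes off first (add 4) ⇒ sub: -6*((2*x) + 3) = 54.
Step 4. [-6*((2*x) + 3) = 54] LHS = -6·(…); ÷-6 both sides ⇒ div: (2*x) + 3 = -9.
Step 5. [(2*x) + 3 = -9] subtract 3: x sits inside (… + 3) ⇒ sub: 2*x = -12.
Step 6. [2*x = -12] leading coefficient 2: divide by 2 ⇒ div: x = -6.

Answer: x ∈ {-6}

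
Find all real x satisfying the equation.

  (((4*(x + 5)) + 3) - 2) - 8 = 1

Step 1. [(((4*(x + 5)) + 3) - 2) - 8 = 1] -8 is outermost — add 8 both sides ⇒ sub: ((4*(x + 5)) + 3) - 2 = 9.
Step 2. [((4*(x + 5)) + 3) - 2 = 9] the outer -2 inverts by adding 2, so sub: (4*(x + 5)) + 3 = 11.
Step 3. [(4*(x + 5)) + 3 = 11] the outer +3 inverts by subtracting 3, so sub: 4*(x + 5) = 8.
Step 4. [4*(x + 5) = 8] 4 out front; divide by 4. So div: x + 5 = 2.
Step 5. [x + 5 = 2] subtract 5: x sits inside (… + 5). So sub: x = -3.

Answer: x ∈ {-3}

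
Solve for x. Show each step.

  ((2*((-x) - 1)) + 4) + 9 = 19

Step 1. [((2*((-x) - 1)) + 4) + 9 = 19] peel the +9: subtract 9 from each side, so sub: (2*((-x) - 1)) + 4 = 10.
Step 2. [(2*((-x) - 1)) + 4 = 10] common factor 2 (LHS and 10) — divide through. So factor: ((-x) - 1) + 2 = 5.
Step 3. [((-x) - 1) + 2 = 5] peel the +2: subtract 2 from each side ⇒ sub: (-x) - 1 = 3.
Step 4. [(-x) - 1 = 3] the outer -1 inverts by adding 1, so sub: -x = 4.
Step 5. [-x = 4] leading − — multiply by −1, so neg: x = -4.

Answer: x ∈ {-4}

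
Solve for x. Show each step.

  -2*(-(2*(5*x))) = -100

Step 1. [-2*(-(2*(5*x))) = -100] leading coefficient -2: divide by -2, so div: -(2*(5*x)) = 50.
Step 2. [-(2*(5*x)) = 50] LHS negated; negate both sides ⇒ neg: 2*(5*x) = -50.
Step 3. [2*(5*x) = -50] divide by the outer 2 ⇒ div: 5*x = -25.
Step 4. [5*x = -25] divide by the outer 5, so div: x = -5.

Answer: x ∈ {-5}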